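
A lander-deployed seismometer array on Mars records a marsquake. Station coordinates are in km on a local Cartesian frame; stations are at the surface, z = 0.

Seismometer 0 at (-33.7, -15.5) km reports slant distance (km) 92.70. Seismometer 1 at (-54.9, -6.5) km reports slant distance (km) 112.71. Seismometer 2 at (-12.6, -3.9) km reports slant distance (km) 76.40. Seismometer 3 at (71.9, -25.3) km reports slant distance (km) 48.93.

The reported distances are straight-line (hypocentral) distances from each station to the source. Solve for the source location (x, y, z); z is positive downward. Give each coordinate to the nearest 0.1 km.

Each station gives a sphere (x−x_i)² + (y−y_i)² + z² = d_i² (stations at z=0).
Subtracting the Seismometer 0 sphere from Seismometer 1 and Seismometer 2: z² cancels, leaving linear equations in x and y:
-42.4 x + 18.0 y = -2429.93
42.2 x + 23.2 y = 1554.36
Solving: x ≈ 48.387, y ≈ -21.017 km (keep extra digits for the depth step; rounded: 48.4, -21.0).
Then from the Seismometer 0 sphere: z² = 92.70² − (x + 33.7)² − (y + 15.5)² with x = 48.387, y = -21.017, so z ≈ 42.715 ≈ 42.7 km.
Check against Seismometer 3 (with the unrounded solution): distance 48.95 ≈ 48.93 km. ✓

x ≈ 48.4 km, y ≈ -21.0 km, depth ≈ 42.7 km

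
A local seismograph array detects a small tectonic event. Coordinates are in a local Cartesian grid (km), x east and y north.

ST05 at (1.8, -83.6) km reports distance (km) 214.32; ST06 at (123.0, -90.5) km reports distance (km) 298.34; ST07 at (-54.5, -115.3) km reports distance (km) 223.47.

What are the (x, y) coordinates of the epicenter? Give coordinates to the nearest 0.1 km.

x ≈ -104.5 km, y ≈ 102.5 km

Circle about each station: (x − 1.8)² + (y + 83.6)² = 214.32²; (x − 123.0)² + (y + 90.5)² = 298.34²; (x + 54.5)² + (y + 115.3)² = 223.47².
Subtracting the ST05 equation from the ST06 and ST07 equations removes the quadratic terms:
242.4 x − 13.8 y = -26746.64
-112.6 x − 63.4 y = 5266.36
Solving the 2×2 system: x ≈ -104.5, y ≈ 102.5 km.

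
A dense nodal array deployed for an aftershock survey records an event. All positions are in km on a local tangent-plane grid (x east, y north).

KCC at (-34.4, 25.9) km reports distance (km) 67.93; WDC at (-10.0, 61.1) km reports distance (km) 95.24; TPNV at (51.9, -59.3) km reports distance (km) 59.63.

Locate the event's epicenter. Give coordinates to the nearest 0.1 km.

Circle about each station: (x + 34.4)² + (y − 25.9)² = 67.93²; (x + 10.0)² + (y − 61.1)² = 95.24²; (x − 51.9)² + (y + 59.3)² = 59.63².
Subtracting pairs of circle equations eliminates x²+y² and gives linear equations (the radical axes):
48.8 x + 70.4 y = -2477.13
172.6 x − 170.4 y = 5414.68
Solving the 2×2 system: x ≈ -2.0, y ≈ -33.8 km.
Check against KCC (with the unrounded x, y): √((x + 34.4)²+(y − 25.9)²) = 67.93 ≈ 67.93 km. ✓

x ≈ -2.0 km, y ≈ -33.8 km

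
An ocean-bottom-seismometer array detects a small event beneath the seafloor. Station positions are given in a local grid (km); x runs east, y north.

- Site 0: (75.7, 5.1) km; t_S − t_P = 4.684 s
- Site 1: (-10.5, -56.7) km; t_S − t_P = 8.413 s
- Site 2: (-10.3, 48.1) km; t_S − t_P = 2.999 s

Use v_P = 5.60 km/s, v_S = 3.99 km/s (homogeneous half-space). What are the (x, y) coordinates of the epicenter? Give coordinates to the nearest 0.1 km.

x ≈ 31.1 km, y ≈ 52.4 km

Distance from S−P lag: d = Δt · v_P v_S / (v_P − v_S) = Δt · (5.60·3.99)/(5.60−3.99) ≈ 13.8783·Δt.
So d_Site 0 = 65.01, d_Site 1 = 116.76, d_Site 2 = 41.62 km.
Circle about each station: (x − 75.7)² + (y − 5.1)² = 65.01²; (x + 10.5)² + (y + 56.7)² = 116.76²; (x + 10.3)² + (y − 48.1)² = 41.62².
Subtracting the Site 0 equation from the Site 1 and Site 2 equations removes the quadratic terms:
-172.4 x − 123.6 y = -11837.96
-172.0 x + 86.0 y = -842.72
Solving the 2×2 system: x ≈ 31.1, y ≈ 52.4 km.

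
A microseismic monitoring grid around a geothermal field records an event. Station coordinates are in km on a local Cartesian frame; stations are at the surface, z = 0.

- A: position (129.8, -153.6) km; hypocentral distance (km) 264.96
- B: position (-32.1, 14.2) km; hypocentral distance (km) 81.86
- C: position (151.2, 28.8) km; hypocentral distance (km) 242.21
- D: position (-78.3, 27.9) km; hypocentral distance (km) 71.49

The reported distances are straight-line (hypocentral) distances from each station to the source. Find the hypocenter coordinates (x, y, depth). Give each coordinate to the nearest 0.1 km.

x ≈ -80.1 km, y ≈ -4.9 km, depth ≈ 63.5 km

Each station gives a sphere (x−x_i)² + (y−y_i)² + z² = d_i² (stations at z=0).
Subtracting the A sphere from B and C: z² cancels, leaving linear equations in x and y:
-323.8 x + 335.6 y = 24293.79
42.8 x + 364.8 y = -5212.00
Solving: x ≈ -80.095, y ≈ -4.890 km (keep extra digits for the depth step; rounded: -80.1, -4.9).
Then from the A sphere: z² = 264.96² − (x − 129.8)² − (y + 153.6)² with x = -80.095, y = -4.890, so z ≈ 63.508 ≈ 63.5 km.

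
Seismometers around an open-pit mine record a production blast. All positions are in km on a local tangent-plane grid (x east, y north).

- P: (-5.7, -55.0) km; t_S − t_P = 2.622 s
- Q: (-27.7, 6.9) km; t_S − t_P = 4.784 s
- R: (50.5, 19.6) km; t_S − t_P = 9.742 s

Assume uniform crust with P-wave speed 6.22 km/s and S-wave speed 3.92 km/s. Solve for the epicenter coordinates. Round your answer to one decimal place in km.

-31.1 km east, -43.7 km north

Distance from S−P lag: d = Δt · v_P v_S / (v_P − v_S) = Δt · (6.22·3.92)/(6.22−3.92) ≈ 10.6010·Δt.
So d_P = 27.80, d_Q = 50.72, d_R = 103.28 km.
Circle about each station: (x + 5.7)² + (y + 55.0)² = 27.80²; (x + 27.7)² + (y − 6.9)² = 50.72²; (x − 50.5)² + (y − 19.6)² = 103.28².
Subtracting the P equation from the Q and R equations removes the quadratic terms:
-44.0 x + 123.8 y = -4042.27
112.4 x + 149.2 y = -10017.00
Solving the 2×2 system: x ≈ -31.1, y ≈ -43.7 km.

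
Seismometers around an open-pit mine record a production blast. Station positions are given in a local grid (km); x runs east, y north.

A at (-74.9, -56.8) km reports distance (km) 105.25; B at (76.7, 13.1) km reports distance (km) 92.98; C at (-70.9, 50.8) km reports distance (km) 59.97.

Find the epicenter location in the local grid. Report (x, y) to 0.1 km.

-14.8 km east, 29.6 km north

Circle about each station: (x + 74.9)² + (y + 56.8)² = 105.25²; (x − 76.7)² + (y − 13.1)² = 92.98²; (x + 70.9)² + (y − 50.8)² = 59.97².
Subtracting the A equation from the B and C equations removes the quadratic terms:
303.2 x + 139.8 y = -349.47
8.0 x + 215.2 y = 6252.36
Solving the 2×2 system: x ≈ -14.8, y ≈ 29.6 km.
Check against A (with the unrounded x, y): √((x + 74.9)²+(y + 56.8)²) = 105.25 ≈ 105.25 km. ✓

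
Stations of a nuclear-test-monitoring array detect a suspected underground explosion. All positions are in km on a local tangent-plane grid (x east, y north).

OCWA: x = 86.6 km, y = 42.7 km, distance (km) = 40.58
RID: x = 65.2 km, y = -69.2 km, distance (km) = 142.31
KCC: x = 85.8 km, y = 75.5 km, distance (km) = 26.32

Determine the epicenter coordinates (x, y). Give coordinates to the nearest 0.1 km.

(59.6, 73.0)

Circle about each station: (x − 86.6)² + (y − 42.7)² = 40.58²; (x − 65.2)² + (y + 69.2)² = 142.31²; (x − 85.8)² + (y − 75.5)² = 26.32².
Subtracting pairs of circle equations eliminates x²+y² and gives linear equations (the radical axes):
-42.8 x − 223.8 y = -18888.57
-1.6 x + 65.6 y = 4693.03
Solving the 2×2 system: x ≈ 59.6, y ≈ 73.0 km.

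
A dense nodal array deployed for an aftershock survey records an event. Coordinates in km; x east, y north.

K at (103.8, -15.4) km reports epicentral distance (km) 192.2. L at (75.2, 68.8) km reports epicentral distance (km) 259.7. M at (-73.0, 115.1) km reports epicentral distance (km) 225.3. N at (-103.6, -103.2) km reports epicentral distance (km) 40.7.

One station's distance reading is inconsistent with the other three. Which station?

Solve using three stations at a time. Using K, M, N (subtract circle equations pairwise → linear system) gives (x, y) ≈ (-63.5, -110.0).
Distances from that point to each station vs reported:
  K: calculated 192.2 vs reported 192.2 → residual 0.0 km
  L: calculated 226.3 vs reported 259.7 → residual 33.4 km
  M: calculated 225.3 vs reported 225.3 → residual 0.0 km
  N: calculated 40.7 vs reported 40.7 → residual 0.0 km
K, M, N are mutually consistent (residuals ≈ 0); L is off by 33.4 km.

L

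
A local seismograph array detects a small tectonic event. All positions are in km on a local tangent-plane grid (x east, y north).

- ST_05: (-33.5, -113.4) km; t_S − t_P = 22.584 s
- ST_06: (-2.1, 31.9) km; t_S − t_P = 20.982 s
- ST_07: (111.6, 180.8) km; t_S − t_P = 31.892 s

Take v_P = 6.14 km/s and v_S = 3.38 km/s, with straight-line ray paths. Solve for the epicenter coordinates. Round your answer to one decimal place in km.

Distance from S−P lag: d = Δt · v_P v_S / (v_P − v_S) = Δt · (6.14·3.38)/(6.14−3.38) ≈ 7.5193·Δt.
So d_ST_05 = 169.82, d_ST_06 = 157.77, d_ST_07 = 239.80 km.
Circle about each station: (x + 33.5)² + (y + 113.4)² = 169.82²; (x + 2.1)² + (y − 31.9)² = 157.77²; (x − 111.6)² + (y − 180.8)² = 239.80².
Subtracting pairs of circle equations eliminates x²+y² and gives linear equations (the radical axes):
62.8 x + 290.6 y = -9012.33
290.2 x + 588.4 y = 2496.18
Solving the 2×2 system: x ≈ 127.2, y ≈ -58.5 km.

x ≈ 127.2 km, y ≈ -58.5 km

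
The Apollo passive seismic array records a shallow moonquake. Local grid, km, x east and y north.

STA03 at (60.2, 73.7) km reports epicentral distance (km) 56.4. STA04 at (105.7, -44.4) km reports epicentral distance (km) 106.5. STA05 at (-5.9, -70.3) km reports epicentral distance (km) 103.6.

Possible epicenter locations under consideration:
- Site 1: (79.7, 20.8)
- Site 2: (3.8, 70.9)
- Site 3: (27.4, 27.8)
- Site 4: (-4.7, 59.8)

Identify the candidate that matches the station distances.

For each candidate, compare |candidate − station| to the reported distance:
Site 1: residuals STA03 0.0, STA04 36.3, STA05 21.4 → max 36.3 km
Site 2: residuals STA03 0.1, STA04 47.4, STA05 37.9 → max 47.4 km
Site 3: residuals STA03 0.0, STA04 0.0, STA05 0.0 → max 0.0 km
Site 4: residuals STA03 10.0, STA04 45.3, STA05 26.5 → max 45.3 km
Only Site 3 has all residuals ≈ 0.

Site 3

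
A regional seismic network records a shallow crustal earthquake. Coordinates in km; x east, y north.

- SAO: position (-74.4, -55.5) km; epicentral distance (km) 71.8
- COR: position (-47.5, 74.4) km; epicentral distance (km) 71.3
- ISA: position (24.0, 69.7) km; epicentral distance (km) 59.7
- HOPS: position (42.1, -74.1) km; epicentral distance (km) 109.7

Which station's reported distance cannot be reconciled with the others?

Solve using three stations at a time. Using SAO, COR, HOPS (subtract circle equations pairwise → linear system) gives (x, y) ≈ (-34.6, 4.3).
Distances from that point to each station vs reported:
  SAO: calculated 71.8 vs reported 71.8 → residual 0.0 km
  COR: calculated 71.3 vs reported 71.3 → residual 0.0 km
  ISA: calculated 87.9 vs reported 59.7 → residual 28.2 km
  HOPS: calculated 109.7 vs reported 109.7 → residual 0.0 km
SAO, COR, HOPS are mutually consistent (residuals ≈ 0); ISA is off by 28.2 km.

ISA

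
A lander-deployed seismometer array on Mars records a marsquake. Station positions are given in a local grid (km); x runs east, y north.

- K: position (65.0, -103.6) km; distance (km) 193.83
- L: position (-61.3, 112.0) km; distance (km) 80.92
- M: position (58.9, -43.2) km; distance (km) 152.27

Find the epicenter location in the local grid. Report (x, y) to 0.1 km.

Circle about each station: (x − 65.0)² + (y + 103.6)² = 193.83²; (x + 61.3)² + (y − 112.0)² = 80.92²; (x − 58.9)² + (y + 43.2)² = 152.27².
Subtracting the K equation from the L and M equations removes the quadratic terms:
-252.6 x + 431.2 y = 32365.75
-12.2 x + 120.8 y = 4761.41
Solving the 2×2 system: x ≈ -73.5, y ≈ 32.0 km.

-73.5 km east, 32.0 km north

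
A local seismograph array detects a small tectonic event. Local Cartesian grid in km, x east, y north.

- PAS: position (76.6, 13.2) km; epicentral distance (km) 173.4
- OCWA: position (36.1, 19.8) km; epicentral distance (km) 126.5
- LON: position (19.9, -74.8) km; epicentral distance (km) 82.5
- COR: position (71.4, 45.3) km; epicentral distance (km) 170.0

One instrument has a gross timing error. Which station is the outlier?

Solve using three stations at a time. Using OCWA, LON, COR (subtract circle equations pairwise → linear system) gives (x, y) ≈ (-61.5, -60.8).
Distances from that point to each station vs reported:
  PAS: calculated 156.7 vs reported 173.4 → residual 16.7 km
  OCWA: calculated 126.6 vs reported 126.5 → residual 0.1 km
  LON: calculated 82.6 vs reported 82.5 → residual 0.1 km
  COR: calculated 170.1 vs reported 170.0 → residual 0.1 km
OCWA, LON, COR are mutually consistent (residuals ≈ 0); PAS is off by 16.7 km.

PAS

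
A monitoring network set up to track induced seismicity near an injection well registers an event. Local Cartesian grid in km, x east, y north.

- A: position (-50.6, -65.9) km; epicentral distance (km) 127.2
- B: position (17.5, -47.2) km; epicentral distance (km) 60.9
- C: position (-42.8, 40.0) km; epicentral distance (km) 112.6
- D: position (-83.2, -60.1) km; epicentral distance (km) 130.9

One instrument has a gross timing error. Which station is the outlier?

Solve using three stations at a time. Using A, B, C (subtract circle equations pairwise → linear system) gives (x, y) ≈ (60.7, -4.3).
Distances from that point to each station vs reported:
  A: calculated 127.2 vs reported 127.2 → residual 0.0 km
  B: calculated 60.8 vs reported 60.9 → residual 0.1 km
  C: calculated 112.6 vs reported 112.6 → residual 0.0 km
  D: calculated 154.3 vs reported 130.9 → residual 23.4 km
A, B, C are mutually consistent (residuals ≈ 0); D is off by 23.4 km.

D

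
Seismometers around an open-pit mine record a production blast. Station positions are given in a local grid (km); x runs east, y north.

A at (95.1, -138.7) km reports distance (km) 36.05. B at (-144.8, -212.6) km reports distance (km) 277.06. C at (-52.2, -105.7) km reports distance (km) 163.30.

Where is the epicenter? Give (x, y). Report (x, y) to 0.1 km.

x ≈ 111.1 km, y ≈ -106.4 km

Circle about each station: (x − 95.1)² + (y + 138.7)² = 36.05²; (x + 144.8)² + (y + 212.6)² = 277.06²; (x + 52.2)² + (y + 105.7)² = 163.30².
Subtracting the A equation from the B and C equations removes the quadratic terms:
-479.8 x − 147.8 y = -37578.54
-294.6 x + 66.0 y = -39751.66
Solving the 2×2 system: x ≈ 111.1, y ≈ -106.4 km.
Check against A (with the unrounded x, y): √((x − 95.1)²+(y + 138.7)²) = 36.04 ≈ 36.05 km. ✓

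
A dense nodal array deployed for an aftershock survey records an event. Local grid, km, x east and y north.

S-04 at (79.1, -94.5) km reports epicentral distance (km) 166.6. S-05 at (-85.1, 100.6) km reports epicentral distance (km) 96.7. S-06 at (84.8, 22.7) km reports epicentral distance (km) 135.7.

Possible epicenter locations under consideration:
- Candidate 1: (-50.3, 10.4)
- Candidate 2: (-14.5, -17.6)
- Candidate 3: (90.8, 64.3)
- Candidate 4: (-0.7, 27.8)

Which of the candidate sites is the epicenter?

Candidate 1

For each candidate, compare |candidate − station| to the reported distance:
Candidate 1: residuals S-04 0.0, S-05 0.0, S-06 0.0 → max 0.0 km
Candidate 2: residuals S-04 45.5, S-05 41.0, S-06 28.5 → max 45.5 km
Candidate 3: residuals S-04 7.4, S-05 82.9, S-06 93.7 → max 93.7 km
Candidate 4: residuals S-04 20.6, S-05 14.8, S-06 50.0 → max 50.0 km
Only Candidate 1 has all residuals ≈ 0.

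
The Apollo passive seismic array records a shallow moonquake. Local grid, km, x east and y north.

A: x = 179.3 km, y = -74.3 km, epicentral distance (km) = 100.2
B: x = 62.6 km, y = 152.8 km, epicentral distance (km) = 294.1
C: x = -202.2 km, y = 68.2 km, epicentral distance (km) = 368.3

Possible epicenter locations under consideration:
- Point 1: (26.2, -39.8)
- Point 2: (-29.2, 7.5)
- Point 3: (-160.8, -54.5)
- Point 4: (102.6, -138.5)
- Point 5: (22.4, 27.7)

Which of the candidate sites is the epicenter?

Point 4

For each candidate, compare |candidate − station| to the reported distance:
Point 1: residuals A 56.7, B 98.1, C 115.7 → max 115.7 km
Point 2: residuals A 123.8, B 122.2, C 185.0 → max 185.0 km
Point 3: residuals A 240.5, B 10.7, C 238.8 → max 240.5 km
Point 4: residuals A 0.2, B 0.1, C 0.0 → max 0.2 km
Point 5: residuals A 86.9, B 162.7, C 140.1 → max 162.7 km
Only Point 4 has all residuals ≈ 0.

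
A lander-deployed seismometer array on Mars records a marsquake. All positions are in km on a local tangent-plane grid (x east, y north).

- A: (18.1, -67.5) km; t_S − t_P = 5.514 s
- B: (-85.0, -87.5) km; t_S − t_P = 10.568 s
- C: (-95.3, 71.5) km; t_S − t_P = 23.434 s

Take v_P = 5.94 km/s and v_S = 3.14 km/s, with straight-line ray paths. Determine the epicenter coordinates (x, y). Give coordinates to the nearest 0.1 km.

Distance from S−P lag: d = Δt · v_P v_S / (v_P − v_S) = Δt · (5.94·3.14)/(5.94−3.14) ≈ 6.6613·Δt.
So d_A = 36.73, d_B = 70.40, d_C = 156.10 km.
Circle about each station: (x − 18.1)² + (y + 67.5)² = 36.73²; (x + 85.0)² + (y + 87.5)² = 70.40²; (x + 95.3)² + (y − 71.5)² = 156.10².
Subtracting pairs of circle equations eliminates x²+y² and gives linear equations (the radical axes):
-206.2 x − 40.0 y = 6390.32
-226.8 x + 278.0 y = -13707.64
Solving the 2×2 system: x ≈ -18.5, y ≈ -64.4 km.
Check against A (with the unrounded x, y): √((x − 18.1)²+(y + 67.5)²) = 36.73 ≈ 36.73 km. ✓

(-18.5, -64.4)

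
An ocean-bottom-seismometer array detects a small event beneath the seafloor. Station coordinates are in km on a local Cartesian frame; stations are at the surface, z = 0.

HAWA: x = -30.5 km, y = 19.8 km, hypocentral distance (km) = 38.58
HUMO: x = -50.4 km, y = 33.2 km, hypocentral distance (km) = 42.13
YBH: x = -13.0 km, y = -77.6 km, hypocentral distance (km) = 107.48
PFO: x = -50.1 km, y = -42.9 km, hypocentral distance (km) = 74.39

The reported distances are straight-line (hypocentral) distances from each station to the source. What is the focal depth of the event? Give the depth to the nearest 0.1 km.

Each station gives a sphere (x−x_i)² + (y−y_i)² + z² = d_i² (stations at z=0).
Subtracting the HAWA sphere from HUMO and YBH: z² cancels, leaving linear equations in x and y:
-39.8 x + 26.8 y = 2033.59
35.0 x − 194.8 y = -5195.06
Solving: x ≈ -37.698, y ≈ 19.895 km (keep extra digits for the depth step; rounded: -37.7, 19.9).
Then from the HAWA sphere: z² = 38.58² − (x + 30.5)² − (y − 19.8)² with x = -37.698, y = 19.895, so z ≈ 37.902 ≈ 37.9 km.

37.9 km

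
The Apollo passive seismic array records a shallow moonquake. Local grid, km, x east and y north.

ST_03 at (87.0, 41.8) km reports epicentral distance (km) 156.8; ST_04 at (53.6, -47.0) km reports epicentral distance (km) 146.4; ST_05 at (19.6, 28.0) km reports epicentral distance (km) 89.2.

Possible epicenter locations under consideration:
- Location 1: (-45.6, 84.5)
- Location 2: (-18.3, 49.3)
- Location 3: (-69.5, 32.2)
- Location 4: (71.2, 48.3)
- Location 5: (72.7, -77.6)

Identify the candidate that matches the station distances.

For each candidate, compare |candidate − station| to the reported distance:
Location 1: residuals ST_03 17.5, ST_04 18.3, ST_05 2.9 → max 18.3 km
Location 2: residuals ST_03 51.2, ST_04 26.2, ST_05 45.7 → max 51.2 km
Location 3: residuals ST_03 0.0, ST_04 0.0, ST_05 0.0 → max 0.0 km
Location 4: residuals ST_03 139.7, ST_04 49.5, ST_05 33.8 → max 139.7 km
Location 5: residuals ST_03 36.5, ST_04 110.3, ST_05 29.0 → max 110.3 km
Only Location 3 has all residuals ≈ 0.

Location 3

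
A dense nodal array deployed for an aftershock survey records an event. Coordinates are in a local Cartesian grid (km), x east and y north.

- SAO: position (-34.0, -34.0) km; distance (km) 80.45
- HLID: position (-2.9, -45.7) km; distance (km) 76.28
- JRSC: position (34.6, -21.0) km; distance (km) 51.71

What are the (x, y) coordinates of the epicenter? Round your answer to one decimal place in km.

Circle about each station: (x + 34.0)² + (y + 34.0)² = 80.45²; (x + 2.9)² + (y + 45.7)² = 76.28²; (x − 34.6)² + (y + 21.0)² = 51.71².
Subtracting the SAO equation from the HLID and JRSC equations removes the quadratic terms:
62.2 x − 23.4 y = 438.46
137.2 x + 26.0 y = 3124.44
Solving the 2×2 system: x ≈ 17.5, y ≈ 27.8 km.

17.5 km east, 27.8 km north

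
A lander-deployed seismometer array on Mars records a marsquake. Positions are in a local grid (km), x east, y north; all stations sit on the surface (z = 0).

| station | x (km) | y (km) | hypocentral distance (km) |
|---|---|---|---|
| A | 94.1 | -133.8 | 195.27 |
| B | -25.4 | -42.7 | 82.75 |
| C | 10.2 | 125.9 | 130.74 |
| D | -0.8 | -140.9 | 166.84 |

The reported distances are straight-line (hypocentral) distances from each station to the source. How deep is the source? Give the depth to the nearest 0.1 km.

depth ≈ 60.3 km

Each station gives a sphere (x−x_i)² + (y−y_i)² + z² = d_i² (stations at z=0).
Subtracting the A sphere from B and C: z² cancels, leaving linear equations in x and y:
-239.0 x + 182.2 y = 6994.01
-167.8 x + 519.4 y = 10235.03
Solving: x ≈ -18.895, y ≈ 13.601 km (keep extra digits for the depth step; rounded: -18.9, 13.6).
Then from the A sphere: z² = 195.27² − (x − 94.1)² − (y + 133.8)² with x = -18.895, y = 13.601, so z ≈ 60.295 ≈ 60.3 km.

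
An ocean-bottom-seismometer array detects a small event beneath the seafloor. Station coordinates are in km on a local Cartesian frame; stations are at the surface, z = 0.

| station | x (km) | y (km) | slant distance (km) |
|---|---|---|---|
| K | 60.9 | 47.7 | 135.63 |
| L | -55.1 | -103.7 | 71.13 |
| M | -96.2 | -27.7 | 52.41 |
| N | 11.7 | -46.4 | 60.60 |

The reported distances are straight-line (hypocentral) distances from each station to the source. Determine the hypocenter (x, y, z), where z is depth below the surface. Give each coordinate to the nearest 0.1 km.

(-46.1, -34.5, 13.8)

Each station gives a sphere (x−x_i)² + (y−y_i)² + z² = d_i² (stations at z=0).
Subtracting the K sphere from L and M: z² cancels, leaving linear equations in x and y:
-232.0 x − 302.8 y = 21141.62
-314.2 x − 150.8 y = 19686.32
Solving: x ≈ -46.096, y ≈ -34.503 km (keep extra digits for the depth step; rounded: -46.1, -34.5).
Then from the K sphere: z² = 135.63² − (x − 60.9)² − (y − 47.7)² with x = -46.096, y = -34.503, so z ≈ 13.785 ≈ 13.8 km.
Check against N (with the unrounded solution): distance 60.60 ≈ 60.60 km. ✓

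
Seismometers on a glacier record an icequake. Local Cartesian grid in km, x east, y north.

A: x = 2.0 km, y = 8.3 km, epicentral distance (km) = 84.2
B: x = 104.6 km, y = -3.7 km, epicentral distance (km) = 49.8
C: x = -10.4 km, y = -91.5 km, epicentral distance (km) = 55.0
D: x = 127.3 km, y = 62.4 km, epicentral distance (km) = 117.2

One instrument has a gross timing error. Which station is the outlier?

Solve using three stations at a time. Using A, B, D (subtract circle equations pairwise → linear system) gives (x, y) ≈ (70.8, -40.3).
Distances from that point to each station vs reported:
  A: calculated 84.2 vs reported 84.2 → residual 0.0 km
  B: calculated 49.8 vs reported 49.8 → residual 0.0 km
  C: calculated 96.0 vs reported 55.0 → residual 41.0 km
  D: calculated 117.2 vs reported 117.2 → residual 0.0 km
A, B, D are mutually consistent (residuals ≈ 0); C is off by 41.0 km.

C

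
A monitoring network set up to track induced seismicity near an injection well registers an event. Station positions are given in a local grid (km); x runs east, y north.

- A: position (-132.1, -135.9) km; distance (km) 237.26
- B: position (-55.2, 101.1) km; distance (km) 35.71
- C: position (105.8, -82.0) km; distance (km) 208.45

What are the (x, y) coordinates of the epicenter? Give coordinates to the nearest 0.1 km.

(-28.4, 77.5)

Circle about each station: (x + 132.1)² + (y + 135.9)² = 237.26²; (x + 55.2)² + (y − 101.1)² = 35.71²; (x − 105.8)² + (y + 82.0)² = 208.45².
Subtracting pairs of circle equations eliminates x²+y² and gives linear equations (the radical axes):
153.8 x + 474.0 y = 32366.13
475.8 x + 107.8 y = -5160.67
Solving the 2×2 system: x ≈ -28.4, y ≈ 77.5 km.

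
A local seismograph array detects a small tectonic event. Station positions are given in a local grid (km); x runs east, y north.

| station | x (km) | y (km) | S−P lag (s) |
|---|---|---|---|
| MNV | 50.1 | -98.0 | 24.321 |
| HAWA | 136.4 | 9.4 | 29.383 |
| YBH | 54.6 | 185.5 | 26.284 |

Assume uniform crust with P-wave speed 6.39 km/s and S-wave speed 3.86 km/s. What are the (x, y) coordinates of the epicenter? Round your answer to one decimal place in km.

(-149.3, 30.3)

Distance from S−P lag: d = Δt · v_P v_S / (v_P − v_S) = Δt · (6.39·3.86)/(6.39−3.86) ≈ 9.7492·Δt.
So d_MNV = 237.11, d_HAWA = 286.46, d_YBH = 256.25 km.
Circle about each station: (x − 50.1)² + (y + 98.0)² = 237.11²; (x − 136.4)² + (y − 9.4)² = 286.46²; (x − 54.6)² + (y − 185.5)² = 256.25².
Subtracting the MNV equation from the HAWA and YBH equations removes the quadratic terms:
172.6 x + 214.8 y = -19258.87
9.0 x + 567.0 y = 15834.49
Solving the 2×2 system: x ≈ -149.3, y ≈ 30.3 km.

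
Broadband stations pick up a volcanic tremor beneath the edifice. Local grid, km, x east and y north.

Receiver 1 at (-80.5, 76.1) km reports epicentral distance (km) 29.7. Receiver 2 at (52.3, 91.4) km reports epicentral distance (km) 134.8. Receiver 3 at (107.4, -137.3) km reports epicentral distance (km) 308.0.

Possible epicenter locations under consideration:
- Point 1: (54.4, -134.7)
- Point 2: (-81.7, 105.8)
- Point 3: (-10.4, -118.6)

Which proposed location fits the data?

Point 2

For each candidate, compare |candidate − station| to the reported distance:
Point 1: residuals Receiver 1 220.6, Receiver 2 91.3, Receiver 3 254.9 → max 254.9 km
Point 2: residuals Receiver 1 0.0, Receiver 2 0.0, Receiver 3 0.0 → max 0.0 km
Point 3: residuals Receiver 1 177.2, Receiver 2 84.4, Receiver 3 188.7 → max 188.7 km
Only Point 2 has all residuals ≈ 0.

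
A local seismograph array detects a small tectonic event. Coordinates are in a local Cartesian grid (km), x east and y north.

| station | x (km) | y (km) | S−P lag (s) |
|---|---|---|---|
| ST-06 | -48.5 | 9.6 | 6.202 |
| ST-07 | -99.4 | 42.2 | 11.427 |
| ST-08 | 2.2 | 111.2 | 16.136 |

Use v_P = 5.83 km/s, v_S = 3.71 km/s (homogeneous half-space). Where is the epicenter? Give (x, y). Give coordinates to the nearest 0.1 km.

-28.7 km east, -50.5 km north

Distance from S−P lag: d = Δt · v_P v_S / (v_P − v_S) = Δt · (5.83·3.71)/(5.83−3.71) ≈ 10.2025·Δt.
So d_ST-06 = 63.28, d_ST-07 = 116.58, d_ST-08 = 164.63 km.
Circle about each station: (x + 48.5)² + (y − 9.6)² = 63.28²; (x + 99.4)² + (y − 42.2)² = 116.58²; (x − 2.2)² + (y − 111.2)² = 164.63².
Subtracting the ST-06 equation from the ST-07 and ST-08 equations removes the quadratic terms:
-101.8 x + 65.2 y = -369.75
101.4 x + 203.2 y = -13172.81
Solving the 2×2 system: x ≈ -28.7, y ≈ -50.5 km.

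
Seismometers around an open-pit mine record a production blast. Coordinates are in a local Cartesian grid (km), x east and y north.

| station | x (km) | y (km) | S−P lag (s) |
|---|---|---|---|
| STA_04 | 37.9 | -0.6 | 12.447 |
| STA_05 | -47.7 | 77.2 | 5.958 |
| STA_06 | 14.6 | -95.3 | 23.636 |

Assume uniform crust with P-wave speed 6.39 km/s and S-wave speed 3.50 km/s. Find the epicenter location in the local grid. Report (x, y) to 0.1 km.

Distance from S−P lag: d = Δt · v_P v_S / (v_P − v_S) = Δt · (6.39·3.50)/(6.39−3.50) ≈ 7.7388·Δt.
So d_STA_04 = 96.32, d_STA_05 = 46.11, d_STA_06 = 182.91 km.
Circle about each station: (x − 37.9)² + (y + 0.6)² = 96.32²; (x + 47.7)² + (y − 77.2)² = 46.11²; (x − 14.6)² + (y + 95.3)² = 182.91².
Subtracting the STA_04 equation from the STA_05 and STA_06 equations removes the quadratic terms:
-171.2 x + 155.6 y = 13949.77
-46.6 x − 189.4 y = -16320.05
Solving the 2×2 system: x ≈ -2.6, y ≈ 86.8 km.
Check against STA_04 (with the unrounded x, y): √((x − 37.9)²+(y + 0.6)²) = 96.33 ≈ 96.32 km. ✓

-2.6 km east, 86.8 km north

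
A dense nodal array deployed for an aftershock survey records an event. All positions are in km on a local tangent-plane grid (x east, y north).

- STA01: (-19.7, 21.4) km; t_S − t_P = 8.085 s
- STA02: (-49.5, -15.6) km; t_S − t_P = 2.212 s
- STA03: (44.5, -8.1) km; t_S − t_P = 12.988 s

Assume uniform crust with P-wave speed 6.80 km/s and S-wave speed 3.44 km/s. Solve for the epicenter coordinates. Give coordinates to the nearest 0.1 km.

(-43.3, -29.7)

Distance from S−P lag: d = Δt · v_P v_S / (v_P − v_S) = Δt · (6.80·3.44)/(6.80−3.44) ≈ 6.9619·Δt.
So d_STA01 = 56.29, d_STA02 = 15.40, d_STA03 = 90.42 km.
Circle about each station: (x + 19.7)² + (y − 21.4)² = 56.29²; (x + 49.5)² + (y + 15.6)² = 15.40²; (x − 44.5)² + (y + 8.1)² = 90.42².
Subtracting pairs of circle equations eliminates x²+y² and gives linear equations (the radical axes):
-59.6 x − 74.0 y = 4778.96
128.4 x − 59.0 y = -3807.40
Solving the 2×2 system: x ≈ -43.3, y ≈ -29.7 km.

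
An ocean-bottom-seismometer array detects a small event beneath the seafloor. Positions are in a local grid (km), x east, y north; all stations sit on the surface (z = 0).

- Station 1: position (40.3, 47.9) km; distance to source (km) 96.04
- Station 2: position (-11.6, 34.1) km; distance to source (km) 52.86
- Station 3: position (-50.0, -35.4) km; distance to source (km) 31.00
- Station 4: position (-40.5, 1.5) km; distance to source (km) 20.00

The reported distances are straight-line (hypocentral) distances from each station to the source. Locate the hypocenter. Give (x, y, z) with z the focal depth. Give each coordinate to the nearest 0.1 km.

x ≈ -33.4 km, y ≈ -12.4 km, depth ≈ 12.5 km

Each station gives a sphere (x−x_i)² + (y−y_i)² + z² = d_i² (stations at z=0).
Subtracting the Station 1 sphere from Station 2 and Station 3: z² cancels, leaving linear equations in x and y:
-103.8 x − 27.6 y = 3808.37
-180.6 x − 166.6 y = 8097.34
Solving: x ≈ -33.391, y ≈ -12.407 km (keep extra digits for the depth step; rounded: -33.4, -12.4).
Then from the Station 1 sphere: z² = 96.04² − (x − 40.3)² − (y − 47.9)² with x = -33.391, y = -12.407, so z ≈ 12.505 ≈ 12.5 km.
Check against Station 4 (with the unrounded solution): distance 20.01 ≈ 20.00 km. ✓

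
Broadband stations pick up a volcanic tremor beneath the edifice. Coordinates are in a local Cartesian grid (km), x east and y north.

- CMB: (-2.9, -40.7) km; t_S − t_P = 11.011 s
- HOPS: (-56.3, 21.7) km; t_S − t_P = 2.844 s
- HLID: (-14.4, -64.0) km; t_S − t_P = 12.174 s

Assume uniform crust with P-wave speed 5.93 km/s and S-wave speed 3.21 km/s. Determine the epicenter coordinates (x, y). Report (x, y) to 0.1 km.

(-65.6, 4.1)

Distance from S−P lag: d = Δt · v_P v_S / (v_P − v_S) = Δt · (5.93·3.21)/(5.93−3.21) ≈ 6.9983·Δt.
So d_CMB = 77.06, d_HOPS = 19.90, d_HLID = 85.20 km.
Circle about each station: (x + 2.9)² + (y + 40.7)² = 77.06²; (x + 56.3)² + (y − 21.7)² = 19.90²; (x + 14.4)² + (y + 64.0)² = 85.20².
Subtracting the CMB equation from the HOPS and HLID equations removes the quadratic terms:
-106.8 x + 124.8 y = 7517.91
-23.0 x − 46.6 y = 1317.66
Solving the 2×2 system: x ≈ -65.6, y ≈ 4.1 km.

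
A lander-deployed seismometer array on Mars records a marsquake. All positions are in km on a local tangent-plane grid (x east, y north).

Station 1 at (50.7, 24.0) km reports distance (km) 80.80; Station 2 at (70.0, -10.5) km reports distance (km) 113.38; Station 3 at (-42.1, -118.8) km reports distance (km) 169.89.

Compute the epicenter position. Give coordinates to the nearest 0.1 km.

x ≈ -25.7 km, y ≈ 50.3 km

Circle about each station: (x − 50.7)² + (y − 24.0)² = 80.80²; (x − 70.0)² + (y + 10.5)² = 113.38²; (x + 42.1)² + (y + 118.8)² = 169.89².
Subtracting the Station 1 equation from the Station 2 and Station 3 equations removes the quadratic terms:
38.6 x − 69.0 y = -4462.62
-185.6 x − 285.6 y = -9594.61
Solving the 2×2 system: x ≈ -25.7, y ≈ 50.3 km.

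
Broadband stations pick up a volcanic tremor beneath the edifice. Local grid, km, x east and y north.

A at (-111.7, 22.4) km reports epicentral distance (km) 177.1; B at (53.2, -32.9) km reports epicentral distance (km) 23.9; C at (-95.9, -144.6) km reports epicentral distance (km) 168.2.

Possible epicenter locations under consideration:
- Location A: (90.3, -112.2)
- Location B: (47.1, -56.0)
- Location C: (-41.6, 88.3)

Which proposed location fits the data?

For each candidate, compare |candidate − station| to the reported distance:
Location A: residuals A 65.6, B 63.6, C 20.8 → max 65.6 km
Location B: residuals A 0.0, B 0.0, C 0.0 → max 0.0 km
Location C: residuals A 80.9, B 130.0, C 70.9 → max 130.0 km
Only Location B has all residuals ≈ 0.

Location B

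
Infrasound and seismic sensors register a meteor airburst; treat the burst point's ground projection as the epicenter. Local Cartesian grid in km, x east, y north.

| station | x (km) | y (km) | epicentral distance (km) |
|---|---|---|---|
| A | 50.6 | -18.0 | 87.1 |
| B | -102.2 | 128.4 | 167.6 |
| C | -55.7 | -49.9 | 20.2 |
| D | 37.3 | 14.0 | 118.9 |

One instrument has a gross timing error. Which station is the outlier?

Solve using three stations at a time. Using B, C, D (subtract circle equations pairwise → linear system) gives (x, y) ≈ (-70.5, -36.2).
Distances from that point to each station vs reported:
  A: calculated 122.4 vs reported 87.1 → residual 35.3 km
  B: calculated 167.6 vs reported 167.6 → residual 0.0 km
  C: calculated 20.2 vs reported 20.2 → residual 0.0 km
  D: calculated 118.9 vs reported 118.9 → residual 0.0 km
B, C, D are mutually consistent (residuals ≈ 0); A is off by 35.3 km.

A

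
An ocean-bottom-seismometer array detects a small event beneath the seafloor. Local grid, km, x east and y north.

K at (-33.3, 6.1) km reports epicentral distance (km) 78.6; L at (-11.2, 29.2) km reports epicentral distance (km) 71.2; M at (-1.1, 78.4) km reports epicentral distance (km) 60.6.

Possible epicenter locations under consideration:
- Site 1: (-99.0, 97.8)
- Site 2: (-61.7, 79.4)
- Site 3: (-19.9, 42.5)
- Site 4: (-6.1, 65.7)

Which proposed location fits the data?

Site 2

For each candidate, compare |candidate − station| to the reported distance:
Site 1: residuals K 34.2, L 40.2, M 39.2 → max 40.2 km
Site 2: residuals K 0.0, L 0.0, M 0.0 → max 0.0 km
Site 3: residuals K 39.8, L 55.3, M 20.1 → max 55.3 km
Site 4: residuals K 13.1, L 34.3, M 47.0 → max 47.0 km
Only Site 2 has all residuals ≈ 0.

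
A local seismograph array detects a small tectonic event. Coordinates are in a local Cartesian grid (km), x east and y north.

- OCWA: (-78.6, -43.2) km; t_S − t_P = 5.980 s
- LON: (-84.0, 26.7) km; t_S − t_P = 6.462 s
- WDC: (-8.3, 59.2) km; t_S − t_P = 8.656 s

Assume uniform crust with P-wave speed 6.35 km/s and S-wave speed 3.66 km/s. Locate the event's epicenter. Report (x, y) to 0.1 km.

(-40.5, -8.3)

Distance from S−P lag: d = Δt · v_P v_S / (v_P − v_S) = Δt · (6.35·3.66)/(6.35−3.66) ≈ 8.6398·Δt.
So d_OCWA = 51.67, d_LON = 55.83, d_WDC = 74.79 km.
Circle about each station: (x + 78.6)² + (y + 43.2)² = 51.67²; (x + 84.0)² + (y − 26.7)² = 55.83²; (x + 8.3)² + (y − 59.2)² = 74.79².
Subtracting the OCWA equation from the LON and WDC equations removes the quadratic terms:
-10.8 x + 139.8 y = -722.51
140.6 x + 204.8 y = -7394.43
Solving the 2×2 system: x ≈ -40.5, y ≈ -8.3 km.
Check against OCWA (with the unrounded x, y): √((x + 78.6)²+(y + 43.2)²) = 51.67 ≈ 51.67 km. ✓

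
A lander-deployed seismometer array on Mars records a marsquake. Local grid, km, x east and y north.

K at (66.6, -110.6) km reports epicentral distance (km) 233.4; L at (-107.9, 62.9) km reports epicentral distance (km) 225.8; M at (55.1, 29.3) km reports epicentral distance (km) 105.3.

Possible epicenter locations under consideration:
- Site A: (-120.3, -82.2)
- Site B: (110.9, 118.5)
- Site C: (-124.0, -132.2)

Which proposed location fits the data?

Site B

For each candidate, compare |candidate − station| to the reported distance:
Site A: residuals K 44.4, L 80.2, M 102.5 → max 102.5 km
Site B: residuals K 0.1, L 0.0, M 0.1 → max 0.1 km
Site C: residuals K 41.6, L 30.0, M 135.9 → max 135.9 km
Only Site B has all residuals ≈ 0.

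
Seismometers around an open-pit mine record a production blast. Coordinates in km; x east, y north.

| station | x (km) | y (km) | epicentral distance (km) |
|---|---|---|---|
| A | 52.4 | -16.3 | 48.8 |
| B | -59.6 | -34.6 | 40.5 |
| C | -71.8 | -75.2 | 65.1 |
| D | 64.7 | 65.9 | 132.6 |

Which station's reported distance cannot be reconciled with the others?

Solve using three stations at a time. Using B, C, D (subtract circle equations pairwise → linear system) gives (x, y) ≈ (-19.1, -36.9).
Distances from that point to each station vs reported:
  A: calculated 74.4 vs reported 48.8 → residual 25.6 km
  B: calculated 40.6 vs reported 40.5 → residual 0.1 km
  C: calculated 65.2 vs reported 65.1 → residual 0.1 km
  D: calculated 132.6 vs reported 132.6 → residual 0.0 km
B, C, D are mutually consistent (residuals ≈ 0); A is off by 25.6 km.

A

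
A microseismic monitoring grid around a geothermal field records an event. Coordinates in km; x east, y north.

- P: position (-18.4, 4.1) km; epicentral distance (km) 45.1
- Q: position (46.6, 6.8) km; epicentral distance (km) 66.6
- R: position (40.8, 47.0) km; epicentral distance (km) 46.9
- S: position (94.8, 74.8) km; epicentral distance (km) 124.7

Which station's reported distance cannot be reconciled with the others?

S

Solve using three stations at a time. Using P, Q, R (subtract circle equations pairwise → linear system) gives (x, y) ≈ (-6.1, 47.5).
Distances from that point to each station vs reported:
  P: calculated 45.1 vs reported 45.1 → residual 0.0 km
  Q: calculated 66.6 vs reported 66.6 → residual 0.0 km
  R: calculated 46.9 vs reported 46.9 → residual 0.0 km
  S: calculated 104.5 vs reported 124.7 → residual 20.2 km
P, Q, R are mutually consistent (residuals ≈ 0); S is off by 20.2 km.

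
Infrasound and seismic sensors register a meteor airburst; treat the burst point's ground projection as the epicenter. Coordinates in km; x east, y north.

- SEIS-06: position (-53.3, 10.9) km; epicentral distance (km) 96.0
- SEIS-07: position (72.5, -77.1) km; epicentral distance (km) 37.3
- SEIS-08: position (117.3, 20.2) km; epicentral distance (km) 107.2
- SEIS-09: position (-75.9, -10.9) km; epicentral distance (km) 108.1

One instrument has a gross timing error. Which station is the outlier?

Solve using three stations at a time. Using SEIS-06, SEIS-08, SEIS-09 (subtract circle equations pairwise → linear system) gives (x, y) ≈ (28.3, -39.7).
Distances from that point to each station vs reported:
  SEIS-06: calculated 96.1 vs reported 96.0 → residual 0.1 km
  SEIS-07: calculated 57.9 vs reported 37.3 → residual 20.6 km
  SEIS-08: calculated 107.3 vs reported 107.2 → residual 0.1 km
  SEIS-09: calculated 108.2 vs reported 108.1 → residual 0.1 km
SEIS-06, SEIS-08, SEIS-09 are mutually consistent (residuals ≈ 0); SEIS-07 is off by 20.6 km.

SEIS-07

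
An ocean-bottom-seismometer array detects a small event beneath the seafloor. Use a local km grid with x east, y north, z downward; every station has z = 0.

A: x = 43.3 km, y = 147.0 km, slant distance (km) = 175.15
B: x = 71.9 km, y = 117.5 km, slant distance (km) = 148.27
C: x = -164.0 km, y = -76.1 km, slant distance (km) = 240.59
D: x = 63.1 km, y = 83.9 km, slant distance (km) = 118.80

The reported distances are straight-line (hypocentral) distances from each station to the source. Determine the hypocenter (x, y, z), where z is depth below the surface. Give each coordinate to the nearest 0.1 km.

Each station gives a sphere (x−x_i)² + (y−y_i)² + z² = d_i² (stations at z=0).
Subtracting the A sphere from B and C: z² cancels, leaving linear equations in x and y:
57.2 x − 59.0 y = 4185.50
-414.6 x − 446.2 y = -18002.71
Solving: x ≈ 58.613, y ≈ -14.116 km (keep extra digits for the depth step; rounded: 58.6, -14.1).
Then from the A sphere: z² = 175.15² − (x − 43.3)² − (y − 147.0)² with x = 58.613, y = -14.116, so z ≈ 66.968 ≈ 67.0 km.

x ≈ 58.6 km, y ≈ -14.1 km, depth ≈ 67.0 km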